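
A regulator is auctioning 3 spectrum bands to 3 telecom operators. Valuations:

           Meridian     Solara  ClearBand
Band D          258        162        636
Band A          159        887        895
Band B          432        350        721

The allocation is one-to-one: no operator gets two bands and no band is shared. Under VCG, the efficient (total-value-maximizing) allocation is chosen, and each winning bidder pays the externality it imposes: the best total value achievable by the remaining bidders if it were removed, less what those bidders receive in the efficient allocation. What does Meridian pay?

Efficient allocation: Meridian→Band B ($432M), Solara→Band A ($887M), ClearBand→Band D ($636M); total welfare W = $1955M.
Meridian receives Band B at value $432M, so the others get W − 432 = $1523M.
Without Meridian: best allocation of the remaining 2 bidders over all 3 bands is Solara→Band A ($887M), ClearBand→Band B ($721M), total $1608M.
VCG payment = (others' best without Meridian) − (others' welfare with Meridian) = 1608 − 1523 = $85M.

Meridian pays $85M.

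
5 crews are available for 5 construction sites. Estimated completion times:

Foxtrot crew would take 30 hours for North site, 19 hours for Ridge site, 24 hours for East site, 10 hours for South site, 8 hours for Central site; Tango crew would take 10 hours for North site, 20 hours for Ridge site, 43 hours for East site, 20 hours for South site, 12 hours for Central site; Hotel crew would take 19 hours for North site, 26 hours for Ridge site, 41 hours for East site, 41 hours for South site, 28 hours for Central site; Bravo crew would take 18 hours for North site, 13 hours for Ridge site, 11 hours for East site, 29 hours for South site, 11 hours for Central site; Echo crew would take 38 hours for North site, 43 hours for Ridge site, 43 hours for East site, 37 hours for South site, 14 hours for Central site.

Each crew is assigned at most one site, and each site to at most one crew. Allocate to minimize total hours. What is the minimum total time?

Minimum total: 71 hours

This is a one-to-one assignment (minimum-cost bipartite matching).
Optimal: Foxtrot crew→South site (10 hours), Tango crew→North site (10 hours), Hotel crew→Ridge site (26 hours), Bravo crew→East site (11 hours), Echo crew→Central site (14 hours) — total 10+10+26+11+14 = 71 hours.
Row-greedy (each crew in turn takes its cheapest remaining site) gives 92 hours, worse by 21.
Next-best assignment: Foxtrot crew→South site, Tango crew→Ridge site, Hotel crew→North site, Bravo crew→East site, Echo crew→Central site = 74 hours.
No other one-to-one assignment undercuts 71 hours.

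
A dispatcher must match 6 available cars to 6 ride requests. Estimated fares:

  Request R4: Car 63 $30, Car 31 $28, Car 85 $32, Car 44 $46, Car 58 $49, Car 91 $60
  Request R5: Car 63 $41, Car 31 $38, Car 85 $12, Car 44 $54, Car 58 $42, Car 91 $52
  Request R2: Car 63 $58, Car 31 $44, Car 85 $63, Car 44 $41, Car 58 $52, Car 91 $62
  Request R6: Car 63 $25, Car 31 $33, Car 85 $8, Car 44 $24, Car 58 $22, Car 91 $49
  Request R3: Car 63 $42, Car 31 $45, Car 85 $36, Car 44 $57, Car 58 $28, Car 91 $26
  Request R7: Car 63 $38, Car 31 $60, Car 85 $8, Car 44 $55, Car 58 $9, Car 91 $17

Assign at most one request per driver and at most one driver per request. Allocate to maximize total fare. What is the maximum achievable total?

This is the linear assignment problem.
Optimal: Car 63→Request R5 ($41), Car 31→Request R7 ($60), Car 85→Request R2 ($63), Car 44→Request R3 ($57), Car 58→Request R4 ($49), Car 91→Request R6 ($49) — total 41+60+63+57+49+49 = $319.
Swapping Car 91↔Car 58 (Car 91→Request R4 $60, Car 58→Request R6 $22) loses 16.

Maximum total: $319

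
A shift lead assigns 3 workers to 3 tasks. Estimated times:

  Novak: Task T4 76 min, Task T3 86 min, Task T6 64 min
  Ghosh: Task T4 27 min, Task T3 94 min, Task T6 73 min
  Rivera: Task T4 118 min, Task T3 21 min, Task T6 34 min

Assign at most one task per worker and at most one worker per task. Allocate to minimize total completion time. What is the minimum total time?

Optimal: Novak→Task T6 (64 min), Ghosh→Task T4 (27 min), Rivera→Task T3 (21 min) — total 64+27+21 = 112 min.
Next-best assignment: Novak→Task T3, Ghosh→Task T4, Rivera→Task T6 = 147 min.
Swapping Ghosh↔Rivera (Ghosh→Task T3 94 min, Rivera→Task T4 118 min) adds 164.
No other one-to-one assignment undercuts 112 min.

Minimum total: 112 min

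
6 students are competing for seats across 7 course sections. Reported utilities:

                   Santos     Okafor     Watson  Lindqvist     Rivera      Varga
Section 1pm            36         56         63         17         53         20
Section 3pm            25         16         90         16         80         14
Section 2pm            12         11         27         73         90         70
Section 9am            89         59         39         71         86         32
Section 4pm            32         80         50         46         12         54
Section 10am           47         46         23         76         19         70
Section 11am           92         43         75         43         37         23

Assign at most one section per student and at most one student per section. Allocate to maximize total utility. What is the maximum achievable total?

Optimal: Santos→Section 11am (92 points), Okafor→Section 4pm (80 points), Watson→Section 3pm (90 points), Lindqvist→Section 10am (76 points), Rivera→Section 9am (86 points), Varga→Section 2pm (70 points) — total 92+80+90+76+86+70 = 494 points.
Max-entry greedy (repeatedly take the single best remaining cell) gives 460 points, worse by 34.
Swapping Santos↔Watson (Santos→Section 3pm 25 points, Watson→Section 11am 75 points) loses 82.

Maximum total: 494 points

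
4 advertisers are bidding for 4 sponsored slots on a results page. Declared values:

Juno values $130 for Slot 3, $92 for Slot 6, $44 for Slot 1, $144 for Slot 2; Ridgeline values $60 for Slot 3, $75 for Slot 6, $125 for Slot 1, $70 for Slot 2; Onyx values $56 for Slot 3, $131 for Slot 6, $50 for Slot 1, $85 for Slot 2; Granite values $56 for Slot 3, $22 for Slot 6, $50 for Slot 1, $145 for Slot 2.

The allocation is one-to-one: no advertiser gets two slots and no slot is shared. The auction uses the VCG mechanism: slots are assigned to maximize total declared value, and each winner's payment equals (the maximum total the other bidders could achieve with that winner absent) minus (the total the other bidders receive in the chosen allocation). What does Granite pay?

Efficient allocation: Juno→Slot 3 ($130), Ridgeline→Slot 1 ($125), Onyx→Slot 6 ($131), Granite→Slot 2 ($145); total welfare W = $531.
Granite receives Slot 2 at value $145, so the others get W − 145 = $386.
Without Granite: best allocation of the remaining 3 bidders over all 4 slots is Juno→Slot 2 ($144), Ridgeline→Slot 1 ($125), Onyx→Slot 6 ($131), total $400.
VCG payment = (others' best without Granite) − (others' welfare with Granite) = 400 − 386 = $14.

Granite pays $14.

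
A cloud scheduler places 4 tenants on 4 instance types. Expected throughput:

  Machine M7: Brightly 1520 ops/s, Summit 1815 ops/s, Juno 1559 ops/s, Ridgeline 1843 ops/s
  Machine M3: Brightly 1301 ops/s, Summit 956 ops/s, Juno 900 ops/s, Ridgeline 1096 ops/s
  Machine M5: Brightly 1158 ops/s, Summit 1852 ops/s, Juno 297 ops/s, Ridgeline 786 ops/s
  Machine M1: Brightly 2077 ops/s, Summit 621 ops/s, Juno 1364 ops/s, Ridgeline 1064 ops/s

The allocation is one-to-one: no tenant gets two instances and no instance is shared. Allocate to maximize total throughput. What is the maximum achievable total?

Maximum total: 6672 ops/s

This is the linear assignment problem.
Optimal: Brightly→Machine M1 (2077 ops/s), Summit→Machine M5 (1852 ops/s), Juno→Machine M3 (900 ops/s), Ridgeline→Machine M7 (1843 ops/s) — total 2077+1852+900+1843 = 6672 ops/s.
Row-greedy (each tenant in turn takes its best remaining instance) gives 6584 ops/s, worse by 88.
Swapping Ridgeline↔Summit (Ridgeline→Machine M5 786 ops/s, Summit→Machine M7 1815 ops/s) loses 1094.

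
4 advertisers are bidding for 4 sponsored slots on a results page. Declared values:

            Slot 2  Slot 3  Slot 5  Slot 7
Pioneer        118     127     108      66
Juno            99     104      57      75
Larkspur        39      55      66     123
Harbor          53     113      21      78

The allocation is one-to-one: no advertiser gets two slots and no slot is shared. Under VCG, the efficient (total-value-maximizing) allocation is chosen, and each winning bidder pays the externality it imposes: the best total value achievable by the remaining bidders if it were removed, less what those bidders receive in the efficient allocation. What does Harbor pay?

Harbor pays $19.

Efficient allocation: Pioneer→Slot 5 ($108), Juno→Slot 2 ($99), Larkspur→Slot 7 ($123), Harbor→Slot 3 ($113); total welfare W = $443.
Harbor receives Slot 3 at value $113, so the others get W − 113 = $330.
Without Harbor: best allocation of the remaining 3 bidders over all 4 slots is Pioneer→Slot 3 ($127), Juno→Slot 2 ($99), Larkspur→Slot 7 ($123), total $349.
VCG payment = (others' best without Harbor) − (others' welfare with Harbor) = 349 − 330 = $19.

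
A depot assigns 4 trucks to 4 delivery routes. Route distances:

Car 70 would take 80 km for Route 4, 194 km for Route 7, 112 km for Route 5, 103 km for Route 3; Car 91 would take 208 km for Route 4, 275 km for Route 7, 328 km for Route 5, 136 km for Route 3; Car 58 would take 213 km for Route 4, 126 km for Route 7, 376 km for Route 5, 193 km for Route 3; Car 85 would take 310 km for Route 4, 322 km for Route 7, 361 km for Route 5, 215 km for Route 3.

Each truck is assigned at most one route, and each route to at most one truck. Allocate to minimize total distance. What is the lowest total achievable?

Minimum total: 661 km

This is the linear assignment problem.
Optimal: Car 70→Route 5 (112 km), Car 91→Route 4 (208 km), Car 58→Route 7 (126 km), Car 85→Route 3 (215 km) — total 112+208+126+215 = 661 km.
Row-greedy (each truck in turn takes its cheapest remaining route) gives 703 km, worse by 42.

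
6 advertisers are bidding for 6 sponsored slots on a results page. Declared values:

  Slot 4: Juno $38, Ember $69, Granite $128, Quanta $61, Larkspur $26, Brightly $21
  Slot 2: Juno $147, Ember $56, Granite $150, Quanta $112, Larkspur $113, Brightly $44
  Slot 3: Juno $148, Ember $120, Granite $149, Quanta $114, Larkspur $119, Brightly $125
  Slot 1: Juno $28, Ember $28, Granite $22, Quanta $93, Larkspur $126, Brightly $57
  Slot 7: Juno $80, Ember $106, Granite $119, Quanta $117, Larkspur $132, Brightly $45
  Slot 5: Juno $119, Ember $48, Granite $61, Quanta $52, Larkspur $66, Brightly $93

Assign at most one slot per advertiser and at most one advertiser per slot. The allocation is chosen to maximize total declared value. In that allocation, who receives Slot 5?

Optimal: Juno→Slot 2 ($147), Ember→Slot 3 ($120), Granite→Slot 4 ($128), Quanta→Slot 7 ($117), Larkspur→Slot 1 ($126), Brightly→Slot 5 ($93) — total 147+120+128+117+126+93 = $731.
Next-best assignment: Juno→Slot 5, Ember→Slot 7, Granite→Slot 4, Quanta→Slot 2, Larkspur→Slot 1, Brightly→Slot 3 = $716.
Swapping Juno↔Ember (Juno→Slot 3 $148, Ember→Slot 2 $56) loses 63.
Every other assignment is strictly worse.
Brightly's own top slot is Slot 3 ($125), but forcing Brightly→Slot 3 and reassigning the rest optimally gives only $716 — worse by 15.

Brightly receives Slot 5.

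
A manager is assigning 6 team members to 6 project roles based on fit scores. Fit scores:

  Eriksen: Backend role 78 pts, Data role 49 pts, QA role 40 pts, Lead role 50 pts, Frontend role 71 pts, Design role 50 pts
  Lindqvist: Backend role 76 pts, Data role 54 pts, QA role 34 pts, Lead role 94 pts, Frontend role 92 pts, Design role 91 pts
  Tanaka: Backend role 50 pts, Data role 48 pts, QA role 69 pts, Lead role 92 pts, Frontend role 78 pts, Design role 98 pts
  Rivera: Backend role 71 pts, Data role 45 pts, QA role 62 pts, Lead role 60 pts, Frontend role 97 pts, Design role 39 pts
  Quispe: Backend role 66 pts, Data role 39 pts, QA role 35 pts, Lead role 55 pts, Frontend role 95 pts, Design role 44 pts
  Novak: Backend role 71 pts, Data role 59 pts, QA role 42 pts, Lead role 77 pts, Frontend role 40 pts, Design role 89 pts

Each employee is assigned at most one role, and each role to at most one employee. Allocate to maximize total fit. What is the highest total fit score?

Max total: 486 pts

Optimal: Eriksen→Backend role (78 pts), Lindqvist→Lead role (94 pts), Tanaka→Design role (98 pts), Rivera→QA role (62 pts), Quispe→Frontend role (95 pts), Novak→Data role (59 pts) — total 78+94+98+62+95+59 = 486 pts.
Column-greedy (each role in turn goes to its best remaining employee) gives 441 pts, worse by 45.
Next-best assignment: Eriksen→Backend role, Lindqvist→Design role, Tanaka→Lead role, Rivera→QA role, Quispe→Frontend role, Novak→Data role = 477 pts.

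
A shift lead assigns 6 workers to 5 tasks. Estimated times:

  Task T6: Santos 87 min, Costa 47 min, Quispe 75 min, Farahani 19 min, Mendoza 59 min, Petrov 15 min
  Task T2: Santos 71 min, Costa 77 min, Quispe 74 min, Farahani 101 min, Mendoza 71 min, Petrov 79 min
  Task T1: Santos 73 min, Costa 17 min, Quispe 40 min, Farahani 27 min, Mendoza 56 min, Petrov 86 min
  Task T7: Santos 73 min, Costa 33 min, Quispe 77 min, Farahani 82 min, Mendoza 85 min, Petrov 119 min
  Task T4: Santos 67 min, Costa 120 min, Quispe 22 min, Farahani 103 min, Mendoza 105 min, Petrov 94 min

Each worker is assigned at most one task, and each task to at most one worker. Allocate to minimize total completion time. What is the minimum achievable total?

Minimum total: 168 min

Optimal: Petrov→Task T6 (15 min), Santos→Task T2 (71 min), Farahani→Task T1 (27 min), Costa→Task T7 (33 min), Quispe→Task T4 (22 min) — total 15+71+27+33+22 = 168 min.
Min-entry greedy (repeatedly take the single cheapest remaining cell) gives 207 min, worse by 39.
Checked against all permutations: 168 min is optimal.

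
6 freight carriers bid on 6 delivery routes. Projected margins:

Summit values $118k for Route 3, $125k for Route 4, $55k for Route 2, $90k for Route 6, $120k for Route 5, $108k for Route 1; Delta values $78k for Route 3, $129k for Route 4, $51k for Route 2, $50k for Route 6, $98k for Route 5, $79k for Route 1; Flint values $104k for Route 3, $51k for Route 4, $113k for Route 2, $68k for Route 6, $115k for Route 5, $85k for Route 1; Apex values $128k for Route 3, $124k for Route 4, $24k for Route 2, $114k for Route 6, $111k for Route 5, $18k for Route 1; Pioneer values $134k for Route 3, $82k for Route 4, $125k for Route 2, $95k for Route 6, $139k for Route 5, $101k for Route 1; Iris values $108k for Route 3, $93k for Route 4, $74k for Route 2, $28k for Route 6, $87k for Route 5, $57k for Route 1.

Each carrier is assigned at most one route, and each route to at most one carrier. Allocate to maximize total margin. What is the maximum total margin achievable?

Optimal: Summit→Route 1 ($108k), Delta→Route 4 ($129k), Flint→Route 2 ($113k), Apex→Route 6 ($114k), Pioneer→Route 5 ($139k), Iris→Route 3 ($108k) — total 108+129+113+114+139+108 = $711k.
Next-best assignment: Summit→Route 1, Delta→Route 4, Flint→Route 5, Apex→Route 6, Pioneer→Route 2, Iris→Route 3 = $699k.
Swapping Apex↔Iris (Apex→Route 3 $128k, Iris→Route 6 $28k) loses 66.

Maximum total: $711k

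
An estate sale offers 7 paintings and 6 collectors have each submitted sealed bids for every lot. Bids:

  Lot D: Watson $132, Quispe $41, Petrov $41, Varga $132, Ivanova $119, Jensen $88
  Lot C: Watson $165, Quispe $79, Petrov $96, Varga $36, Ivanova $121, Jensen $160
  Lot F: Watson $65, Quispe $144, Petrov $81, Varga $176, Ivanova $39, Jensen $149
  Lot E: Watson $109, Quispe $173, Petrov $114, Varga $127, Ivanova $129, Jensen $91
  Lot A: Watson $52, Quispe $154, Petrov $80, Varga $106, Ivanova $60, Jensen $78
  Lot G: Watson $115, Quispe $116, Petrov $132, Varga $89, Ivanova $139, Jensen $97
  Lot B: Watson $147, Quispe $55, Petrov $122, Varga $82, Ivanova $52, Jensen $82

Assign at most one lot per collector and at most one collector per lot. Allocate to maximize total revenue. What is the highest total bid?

Max total: $907

Optimal: Watson→Lot B ($147), Quispe→Lot E ($173), Petrov→Lot G ($132), Varga→Lot F ($176), Ivanova→Lot D ($119), Jensen→Lot C ($160) — total 147+173+132+176+119+160 = $907.
Max-entry greedy (repeatedly take the single best remaining cell) gives $863, worse by 44.
Next-best assignment: Watson→Lot D, Quispe→Lot E, Petrov→Lot B, Varga→Lot F, Ivanova→Lot G, Jensen→Lot C = $902.
Swapping Petrov↔Quispe (Petrov→Lot E $114, Quispe→Lot G $116) loses 75.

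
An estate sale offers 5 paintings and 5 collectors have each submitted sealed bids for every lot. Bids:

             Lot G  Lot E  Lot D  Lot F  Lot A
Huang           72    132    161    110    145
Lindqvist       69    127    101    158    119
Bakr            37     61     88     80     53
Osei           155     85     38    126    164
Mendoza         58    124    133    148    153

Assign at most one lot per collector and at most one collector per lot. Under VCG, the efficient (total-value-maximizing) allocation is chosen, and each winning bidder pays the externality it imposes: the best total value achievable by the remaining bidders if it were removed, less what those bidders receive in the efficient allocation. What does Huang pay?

Huang pays $27.

Efficient allocation: Huang→Lot D ($161), Lindqvist→Lot F ($158), Bakr→Lot E ($61), Osei→Lot G ($155), Mendoza→Lot A ($153); total welfare W = $688.
Huang receives Lot D at value $161, so the others get W − 161 = $527.
Without Huang: best allocation of the remaining 4 bidders over all 5 lots is Lindqvist→Lot F ($158), Bakr→Lot D ($88), Osei→Lot G ($155), Mendoza→Lot A ($153), total $554.
VCG payment = (others' best without Huang) − (others' welfare with Huang) = 554 − 527 = $27.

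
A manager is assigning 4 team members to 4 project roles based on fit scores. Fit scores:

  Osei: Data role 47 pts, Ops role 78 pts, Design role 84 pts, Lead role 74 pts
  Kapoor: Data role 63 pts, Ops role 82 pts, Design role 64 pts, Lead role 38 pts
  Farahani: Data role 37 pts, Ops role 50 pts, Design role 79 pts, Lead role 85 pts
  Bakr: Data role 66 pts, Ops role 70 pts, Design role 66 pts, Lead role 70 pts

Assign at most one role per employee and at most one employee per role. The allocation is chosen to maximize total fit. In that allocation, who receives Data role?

Bakr receives Data role.

This is the linear assignment problem.
Optimal: Osei→Design role (84 pts), Kapoor→Ops role (82 pts), Farahani→Lead role (85 pts), Bakr→Data role (66 pts) — total 84+82+85+66 = 317 pts.
Next-best assignment: Osei→Design role, Kapoor→Data role, Farahani→Lead role, Bakr→Ops role = 302 pts.
Swapping Kapoor↔Osei (Kapoor→Design role 64 pts, Osei→Ops role 78 pts) loses 24.
Every other assignment is strictly worse.
Bakr's own top role is Ops role (70 pts), but forcing Bakr→Ops role and reassigning the rest optimally gives only 302 pts — worse by 15.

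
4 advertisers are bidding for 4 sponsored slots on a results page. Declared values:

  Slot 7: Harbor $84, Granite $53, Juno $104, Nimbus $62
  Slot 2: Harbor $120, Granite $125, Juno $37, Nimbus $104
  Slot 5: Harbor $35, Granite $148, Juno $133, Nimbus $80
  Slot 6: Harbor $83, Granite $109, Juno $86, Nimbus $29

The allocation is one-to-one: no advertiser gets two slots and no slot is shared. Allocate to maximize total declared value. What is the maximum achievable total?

Optimal: Harbor→Slot 6 ($83), Granite→Slot 5 ($148), Juno→Slot 7 ($104), Nimbus→Slot 2 ($104) — total 83+148+104+104 = $439.
Max-entry greedy (repeatedly take the single best remaining cell) gives $401, worse by 38.
No other one-to-one assignment exceeds $439.

Max total: $439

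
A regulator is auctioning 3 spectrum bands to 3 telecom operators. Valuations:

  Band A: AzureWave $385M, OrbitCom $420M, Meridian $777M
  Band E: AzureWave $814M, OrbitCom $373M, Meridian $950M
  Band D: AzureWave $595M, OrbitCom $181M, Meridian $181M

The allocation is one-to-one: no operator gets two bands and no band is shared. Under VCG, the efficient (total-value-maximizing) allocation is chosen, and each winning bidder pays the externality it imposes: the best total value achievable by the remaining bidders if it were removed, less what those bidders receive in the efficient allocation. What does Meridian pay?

Efficient allocation: AzureWave→Band D ($595M), OrbitCom→Band A ($420M), Meridian→Band E ($950M); total welfare W = $1965M.
Meridian receives Band E at value $950M, so the others get W − 950 = $1015M.
Without Meridian: best allocation of the remaining 2 bidders over all 3 bands is AzureWave→Band E ($814M), OrbitCom→Band A ($420M), total $1234M.
VCG payment = (others' best without Meridian) − (others' welfare with Meridian) = 1234 − 1015 = $219M.

Meridian pays $219M.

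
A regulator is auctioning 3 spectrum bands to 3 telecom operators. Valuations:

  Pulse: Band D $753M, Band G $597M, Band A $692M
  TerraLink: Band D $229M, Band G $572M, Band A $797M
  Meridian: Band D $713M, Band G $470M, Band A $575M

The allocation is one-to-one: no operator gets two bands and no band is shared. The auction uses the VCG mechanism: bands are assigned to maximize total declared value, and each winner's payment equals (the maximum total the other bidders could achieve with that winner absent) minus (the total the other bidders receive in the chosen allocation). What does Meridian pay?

Meridian pays $156M.

Efficient allocation: Pulse→Band G ($597M), TerraLink→Band A ($797M), Meridian→Band D ($713M); total welfare W = $2107M.
Meridian receives Band D at value $713M, so the others get W − 713 = $1394M.
Without Meridian: best allocation of the remaining 2 bidders over all 3 bands is Pulse→Band D ($753M), TerraLink→Band A ($797M), total $1550M.
VCG payment = (others' best without Meridian) − (others' welfare with Meridian) = 1550 − 1394 = $156M.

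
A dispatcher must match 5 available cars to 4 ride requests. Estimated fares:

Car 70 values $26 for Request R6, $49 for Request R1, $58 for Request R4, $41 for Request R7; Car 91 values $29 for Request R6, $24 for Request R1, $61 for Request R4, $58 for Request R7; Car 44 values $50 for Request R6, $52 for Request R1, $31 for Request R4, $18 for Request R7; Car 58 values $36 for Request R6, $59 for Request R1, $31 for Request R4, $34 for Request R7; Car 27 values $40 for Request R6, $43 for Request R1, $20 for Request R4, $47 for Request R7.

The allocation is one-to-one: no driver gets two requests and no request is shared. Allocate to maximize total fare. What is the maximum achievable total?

Optimal: Car 44→Request R6 ($50), Car 58→Request R1 ($59), Car 70→Request R4 ($58), Car 91→Request R7 ($58) — total 50+59+58+58 = $225.
Column-greedy (each request in turn goes to its best remaining driver) gives $217, worse by 8.
Checked against all permutations: $225 is optimal.

Max total: $225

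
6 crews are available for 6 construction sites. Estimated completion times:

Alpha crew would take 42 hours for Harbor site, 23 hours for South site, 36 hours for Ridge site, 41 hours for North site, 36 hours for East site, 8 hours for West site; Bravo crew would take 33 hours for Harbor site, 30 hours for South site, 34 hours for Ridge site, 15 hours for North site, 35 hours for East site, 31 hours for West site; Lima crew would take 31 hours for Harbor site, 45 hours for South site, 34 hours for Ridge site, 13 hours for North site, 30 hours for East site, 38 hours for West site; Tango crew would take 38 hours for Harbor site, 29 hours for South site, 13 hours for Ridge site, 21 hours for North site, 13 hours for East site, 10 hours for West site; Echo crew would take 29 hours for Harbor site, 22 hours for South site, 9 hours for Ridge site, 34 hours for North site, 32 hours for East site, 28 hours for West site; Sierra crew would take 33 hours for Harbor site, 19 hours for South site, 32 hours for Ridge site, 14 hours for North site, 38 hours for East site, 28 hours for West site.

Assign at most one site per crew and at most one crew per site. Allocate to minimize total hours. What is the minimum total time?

Optimal: Alpha crew→West site (8 hours), Bravo crew→Harbor site (33 hours), Lima crew→North site (13 hours), Tango crew→East site (13 hours), Echo crew→Ridge site (9 hours), Sierra crew→South site (19 hours) — total 8+33+13+13+9+19 = 95 hours.
Column-greedy (each site in turn goes to its cheapest remaining crew) gives 117 hours, worse by 22.

Min total: 95 hours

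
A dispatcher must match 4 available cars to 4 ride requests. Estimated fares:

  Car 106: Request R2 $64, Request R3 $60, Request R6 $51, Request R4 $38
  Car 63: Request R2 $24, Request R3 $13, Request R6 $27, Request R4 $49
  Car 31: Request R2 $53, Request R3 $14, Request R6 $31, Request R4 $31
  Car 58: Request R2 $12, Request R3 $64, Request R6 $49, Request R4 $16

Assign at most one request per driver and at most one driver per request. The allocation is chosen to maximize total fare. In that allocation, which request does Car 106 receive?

This is the linear assignment problem.
Optimal: Car 106→Request R6 ($51), Car 63→Request R4 ($49), Car 31→Request R2 ($53), Car 58→Request R3 ($64) — total 51+49+53+64 = $217.
Row-greedy (each driver in turn takes its best remaining request) gives $208, worse by 9.
Swapping Car 31↔Car 63 (Car 31→Request R4 $31, Car 63→Request R2 $24) loses 47.
No other one-to-one assignment exceeds $217.
Car 106's own top request is Request R2 ($64), but forcing Car 106→Request R2 and reassigning the rest optimally gives only $208 — worse by 9.

Car 106 receives Request R6.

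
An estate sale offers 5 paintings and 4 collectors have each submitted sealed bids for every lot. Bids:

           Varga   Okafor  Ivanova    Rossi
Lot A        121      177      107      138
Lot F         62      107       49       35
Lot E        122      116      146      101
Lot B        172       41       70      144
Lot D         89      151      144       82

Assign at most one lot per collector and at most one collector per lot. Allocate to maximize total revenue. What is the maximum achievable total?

Maximum total: $607

Optimal: Varga→Lot B ($172), Okafor→Lot D ($151), Ivanova→Lot E ($146), Rossi→Lot A ($138) — total 172+151+146+138 = $607.
Row-greedy (each collector in turn takes its best remaining lot) gives $577, worse by 30.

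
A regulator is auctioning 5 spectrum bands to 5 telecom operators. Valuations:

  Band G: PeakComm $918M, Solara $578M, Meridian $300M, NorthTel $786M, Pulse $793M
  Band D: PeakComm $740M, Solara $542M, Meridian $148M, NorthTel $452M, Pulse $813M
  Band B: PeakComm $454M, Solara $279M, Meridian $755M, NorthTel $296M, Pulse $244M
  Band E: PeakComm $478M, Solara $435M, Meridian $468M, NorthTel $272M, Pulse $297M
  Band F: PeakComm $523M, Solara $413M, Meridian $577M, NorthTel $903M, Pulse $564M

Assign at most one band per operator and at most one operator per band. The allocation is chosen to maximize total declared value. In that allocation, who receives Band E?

Solara receives Band E.

Treat this as an assignment problem: match each operator to one band.
Optimal: PeakComm→Band G ($918M), Solara→Band E ($435M), Meridian→Band B ($755M), NorthTel→Band F ($903M), Pulse→Band D ($813M) — total 918+435+755+903+813 = $3824M.
Every other assignment is strictly worse.
Solara's own top band is Band G ($578M), but forcing Solara→Band G and reassigning the rest optimally gives only $3527M — worse by 297.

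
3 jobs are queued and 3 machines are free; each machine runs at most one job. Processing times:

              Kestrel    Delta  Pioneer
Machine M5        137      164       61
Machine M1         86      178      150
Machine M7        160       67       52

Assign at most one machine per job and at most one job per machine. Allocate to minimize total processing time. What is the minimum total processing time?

Minimum total: 214 min

Optimal: Kestrel→Machine M1 (86 min), Delta→Machine M7 (67 min), Pioneer→Machine M5 (61 min) — total 86+67+61 = 214 min.
Swapping Kestrel↔Delta (Kestrel→Machine M7 160 min, Delta→Machine M1 178 min) adds 185.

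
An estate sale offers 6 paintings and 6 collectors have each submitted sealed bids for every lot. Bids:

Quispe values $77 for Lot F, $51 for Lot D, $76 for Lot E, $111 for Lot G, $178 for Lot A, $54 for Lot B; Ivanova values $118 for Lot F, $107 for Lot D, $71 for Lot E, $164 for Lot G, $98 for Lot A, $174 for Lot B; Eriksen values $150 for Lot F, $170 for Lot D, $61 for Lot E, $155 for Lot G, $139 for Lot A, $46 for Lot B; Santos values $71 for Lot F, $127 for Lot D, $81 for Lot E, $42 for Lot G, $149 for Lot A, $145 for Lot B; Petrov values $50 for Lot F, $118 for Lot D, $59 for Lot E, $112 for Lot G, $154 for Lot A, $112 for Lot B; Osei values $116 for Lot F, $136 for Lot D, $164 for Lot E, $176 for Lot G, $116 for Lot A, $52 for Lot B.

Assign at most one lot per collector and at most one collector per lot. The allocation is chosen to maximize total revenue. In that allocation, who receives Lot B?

Santos receives Lot B.

This is a one-to-one assignment (maximum-weight bipartite matching).
Optimal: Quispe→Lot A ($178), Ivanova→Lot G ($164), Eriksen→Lot F ($150), Santos→Lot B ($145), Petrov→Lot D ($118), Osei→Lot E ($164) — total 178+164+150+145+118+164 = $919.
Max-entry greedy (repeatedly take the single best remaining cell) gives $829, worse by 90.
Next-best assignment: Quispe→Lot A, Ivanova→Lot B, Eriksen→Lot F, Santos→Lot D, Petrov→Lot G, Osei→Lot E = $905.
Santos's own top lot is Lot A ($149), but forcing Santos→Lot A and reassigning the rest optimally gives only $866 — worse by 53.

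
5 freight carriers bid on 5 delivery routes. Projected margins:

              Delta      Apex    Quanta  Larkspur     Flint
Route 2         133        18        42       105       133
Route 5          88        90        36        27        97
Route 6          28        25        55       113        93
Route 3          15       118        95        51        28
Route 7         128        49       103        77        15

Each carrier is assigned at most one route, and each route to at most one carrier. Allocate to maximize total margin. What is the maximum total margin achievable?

Optimal: Delta→Route 2 ($133k), Apex→Route 3 ($118k), Quanta→Route 7 ($103k), Larkspur→Route 6 ($113k), Flint→Route 5 ($97k) — total 133+118+103+113+97 = $564k.

Maximum total: $564k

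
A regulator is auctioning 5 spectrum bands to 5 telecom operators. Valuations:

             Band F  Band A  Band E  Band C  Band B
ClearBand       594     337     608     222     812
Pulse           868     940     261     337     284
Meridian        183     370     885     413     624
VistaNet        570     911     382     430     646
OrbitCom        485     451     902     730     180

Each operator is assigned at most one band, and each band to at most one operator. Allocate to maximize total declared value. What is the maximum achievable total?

Max total: $4206M

Optimal: ClearBand→Band B ($812M), Pulse→Band F ($868M), Meridian→Band E ($885M), VistaNet→Band A ($911M), OrbitCom→Band C ($730M) — total 812+868+885+911+730 = $4206M.
Column-greedy (each band in turn goes to its best remaining operator) gives $3906M, worse by 300.
No other one-to-one assignment exceeds $4206M.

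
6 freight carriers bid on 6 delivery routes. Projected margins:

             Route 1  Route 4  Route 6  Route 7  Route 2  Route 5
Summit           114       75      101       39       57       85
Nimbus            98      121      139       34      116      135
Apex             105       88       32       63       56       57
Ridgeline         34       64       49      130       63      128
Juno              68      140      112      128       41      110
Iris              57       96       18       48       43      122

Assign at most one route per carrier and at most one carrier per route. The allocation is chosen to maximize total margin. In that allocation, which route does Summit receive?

Summit receives Route 6.

Optimal: Summit→Route 6 ($101k), Nimbus→Route 2 ($116k), Apex→Route 1 ($105k), Ridgeline→Route 7 ($130k), Juno→Route 4 ($140k), Iris→Route 5 ($122k) — total 101+116+105+130+140+122 = $714k.
Column-greedy (each route in turn goes to its best remaining carrier) gives $701k, worse by 13.
Summit's own top route is Route 1 ($114k), but forcing Summit→Route 1 and reassigning the rest optimally gives only $701k — worse by 13.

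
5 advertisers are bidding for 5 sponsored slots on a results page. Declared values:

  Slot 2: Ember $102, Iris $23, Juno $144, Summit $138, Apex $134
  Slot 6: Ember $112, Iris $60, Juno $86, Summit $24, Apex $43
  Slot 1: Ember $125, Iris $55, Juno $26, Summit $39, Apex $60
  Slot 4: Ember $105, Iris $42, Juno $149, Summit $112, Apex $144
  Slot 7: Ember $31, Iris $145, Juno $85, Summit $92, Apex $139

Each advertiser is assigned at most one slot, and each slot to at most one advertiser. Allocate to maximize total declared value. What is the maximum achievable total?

Optimal: Ember→Slot 1 ($125), Iris→Slot 7 ($145), Juno→Slot 6 ($86), Summit→Slot 2 ($138), Apex→Slot 4 ($144) — total 125+145+86+138+144 = $638.
Row-greedy (each advertiser in turn takes its best remaining slot) gives $600, worse by 38.

Max total: $638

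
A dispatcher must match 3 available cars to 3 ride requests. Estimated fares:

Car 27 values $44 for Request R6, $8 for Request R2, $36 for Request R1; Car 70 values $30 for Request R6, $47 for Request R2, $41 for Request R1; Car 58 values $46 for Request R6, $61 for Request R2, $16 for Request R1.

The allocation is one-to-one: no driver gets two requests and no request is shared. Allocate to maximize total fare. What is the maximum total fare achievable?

Optimal: Car 27→Request R6 ($44), Car 70→Request R1 ($41), Car 58→Request R2 ($61) — total 44+41+61 = $146.
Column-greedy (each request in turn goes to its best remaining driver) gives $129, worse by 17.
Next-best assignment: Car 27→Request R1, Car 70→Request R2, Car 58→Request R6 = $129.

Maximum total: $146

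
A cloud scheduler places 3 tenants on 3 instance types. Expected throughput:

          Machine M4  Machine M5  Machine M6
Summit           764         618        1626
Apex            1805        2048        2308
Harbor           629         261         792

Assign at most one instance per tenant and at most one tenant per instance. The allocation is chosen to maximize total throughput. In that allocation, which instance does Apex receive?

Apex receives Machine M5.

This is the linear assignment problem.
Optimal: Summit→Machine M6 (1626 ops/s), Apex→Machine M5 (2048 ops/s), Harbor→Machine M4 (629 ops/s) — total 1626+2048+629 = 4303 ops/s.
Column-greedy (each instance in turn goes to its best remaining tenant) gives 3215 ops/s, worse by 1088.
Next-best assignment: Summit→Machine M6, Apex→Machine M4, Harbor→Machine M5 = 3692 ops/s.
Apex's own top instance is Machine M6 (2308 ops/s), but forcing Apex→Machine M6 and reassigning the rest optimally gives only 3555 ops/s — worse by 748.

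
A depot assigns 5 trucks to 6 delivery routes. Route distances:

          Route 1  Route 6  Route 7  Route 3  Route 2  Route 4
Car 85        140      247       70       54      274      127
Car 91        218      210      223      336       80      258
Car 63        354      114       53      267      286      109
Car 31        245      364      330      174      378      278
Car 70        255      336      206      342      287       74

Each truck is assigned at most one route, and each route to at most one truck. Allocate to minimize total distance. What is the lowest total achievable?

This is the linear assignment problem.
Optimal: Car 85→Route 3 (54 km), Car 91→Route 2 (80 km), Car 63→Route 7 (53 km), Car 31→Route 1 (245 km), Car 70→Route 4 (74 km) — total 54+80+53+245+74 = 506 km.
Column-greedy (each route in turn goes to its cheapest remaining truck) gives 714 km, worse by 208.
Every other assignment is strictly worse.

Min total: 506 km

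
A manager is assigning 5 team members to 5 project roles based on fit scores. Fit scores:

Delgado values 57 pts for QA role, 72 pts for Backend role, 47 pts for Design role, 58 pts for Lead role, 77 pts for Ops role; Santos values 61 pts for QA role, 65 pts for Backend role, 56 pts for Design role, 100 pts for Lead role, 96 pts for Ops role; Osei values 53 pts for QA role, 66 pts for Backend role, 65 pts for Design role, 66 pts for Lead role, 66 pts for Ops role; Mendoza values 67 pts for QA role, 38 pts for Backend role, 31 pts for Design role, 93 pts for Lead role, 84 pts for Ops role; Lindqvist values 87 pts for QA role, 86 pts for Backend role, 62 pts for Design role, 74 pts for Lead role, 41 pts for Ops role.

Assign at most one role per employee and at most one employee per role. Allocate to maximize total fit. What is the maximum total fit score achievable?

Treat this as an assignment problem: match each employee to one role.
Optimal: Delgado→Backend role (72 pts), Santos→Ops role (96 pts), Osei→Design role (65 pts), Mendoza→Lead role (93 pts), Lindqvist→QA role (87 pts) — total 72+96+65+93+87 = 413 pts.
Row-greedy (each employee in turn takes its best remaining role) gives 372 pts, worse by 41.
Next-best assignment: Delgado→Backend role, Santos→Lead role, Osei→Design role, Mendoza→Ops role, Lindqvist→QA role = 408 pts.

Maximum total: 413 pts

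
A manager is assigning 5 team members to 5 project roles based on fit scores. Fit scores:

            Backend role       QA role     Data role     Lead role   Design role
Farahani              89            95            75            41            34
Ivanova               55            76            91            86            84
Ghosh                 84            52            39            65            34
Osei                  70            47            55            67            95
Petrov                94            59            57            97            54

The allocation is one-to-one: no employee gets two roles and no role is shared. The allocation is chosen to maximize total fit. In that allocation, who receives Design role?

Optimal: Farahani→QA role (95 pts), Ivanova→Data role (91 pts), Ghosh→Backend role (84 pts), Osei→Design role (95 pts), Petrov→Lead role (97 pts) — total 95+91+84+95+97 = 462 pts.
Column-greedy (each role in turn goes to its best remaining employee) gives 381 pts, worse by 81.
Next-best assignment: Farahani→QA role, Ivanova→Data role, Ghosh→Lead role, Osei→Design role, Petrov→Backend role = 440 pts.
Checked against all permutations: 462 pts is optimal.

Osei receives Design role.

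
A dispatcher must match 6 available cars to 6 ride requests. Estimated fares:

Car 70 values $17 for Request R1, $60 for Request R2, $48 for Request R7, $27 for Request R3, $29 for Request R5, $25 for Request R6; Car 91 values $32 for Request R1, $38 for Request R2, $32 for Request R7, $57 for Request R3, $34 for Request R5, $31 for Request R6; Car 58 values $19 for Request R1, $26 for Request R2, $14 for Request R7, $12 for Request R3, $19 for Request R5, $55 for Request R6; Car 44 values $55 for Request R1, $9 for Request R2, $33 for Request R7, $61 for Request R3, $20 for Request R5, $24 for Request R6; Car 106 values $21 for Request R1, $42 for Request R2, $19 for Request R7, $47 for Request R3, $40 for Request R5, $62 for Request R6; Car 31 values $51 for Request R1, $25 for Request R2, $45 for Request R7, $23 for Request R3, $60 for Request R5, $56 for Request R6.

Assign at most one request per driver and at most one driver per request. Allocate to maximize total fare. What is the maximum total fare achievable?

Maximum total: $317

This is the linear assignment problem.
Optimal: Car 70→Request R7 ($48), Car 91→Request R3 ($57), Car 58→Request R6 ($55), Car 44→Request R1 ($55), Car 106→Request R2 ($42), Car 31→Request R5 ($60) — total 48+57+55+55+42+60 = $317.
Column-greedy (each request in turn goes to its best remaining driver) gives $312, worse by 5.
Swapping Car 91↔Car 44 (Car 91→Request R1 $32, Car 44→Request R3 $61) loses 19.
No other one-to-one assignment exceeds $317.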